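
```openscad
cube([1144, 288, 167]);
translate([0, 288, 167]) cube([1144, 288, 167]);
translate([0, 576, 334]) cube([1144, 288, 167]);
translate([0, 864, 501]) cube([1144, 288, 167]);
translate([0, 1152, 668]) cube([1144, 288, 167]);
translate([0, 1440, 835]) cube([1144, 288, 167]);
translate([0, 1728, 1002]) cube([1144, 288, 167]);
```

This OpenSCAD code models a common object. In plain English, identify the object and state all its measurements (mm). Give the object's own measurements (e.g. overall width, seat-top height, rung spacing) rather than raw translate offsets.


A straight staircase of 7 solid steps. Each step is 1144 mm wide (x), 288 mm deep (y, the going) and 167 mm tall (the rise). The first step rests on the floor; each subsequent step sits one going further in +y and one rise higher in +z, directly behind and above the previous step with no overlap.


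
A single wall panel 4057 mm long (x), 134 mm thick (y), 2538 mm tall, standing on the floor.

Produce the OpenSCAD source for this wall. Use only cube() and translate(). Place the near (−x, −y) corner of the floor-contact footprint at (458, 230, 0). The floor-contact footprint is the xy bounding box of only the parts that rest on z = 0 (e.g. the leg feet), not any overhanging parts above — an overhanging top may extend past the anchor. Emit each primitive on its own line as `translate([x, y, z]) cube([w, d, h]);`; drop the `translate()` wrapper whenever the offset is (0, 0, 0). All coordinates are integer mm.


translate([458, 230, 0]) cube([4057, 134, 2538]);


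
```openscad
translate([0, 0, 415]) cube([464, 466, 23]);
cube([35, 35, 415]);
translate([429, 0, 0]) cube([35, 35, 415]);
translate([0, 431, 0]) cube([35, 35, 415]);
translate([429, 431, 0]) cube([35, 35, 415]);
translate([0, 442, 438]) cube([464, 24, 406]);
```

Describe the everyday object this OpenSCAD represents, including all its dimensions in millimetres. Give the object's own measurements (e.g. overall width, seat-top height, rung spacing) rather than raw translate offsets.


A chair. The seat is a 464×466×23 mm slab with its top at z = 438 mm, on four 35×35 mm corner legs (flush with the seat edges, standing on z = 0). A flat backrest 24 mm thick, 406 mm tall, spans the full seat width and rises from the seat top along its +y edge, rear face flush with the rear of the seat.


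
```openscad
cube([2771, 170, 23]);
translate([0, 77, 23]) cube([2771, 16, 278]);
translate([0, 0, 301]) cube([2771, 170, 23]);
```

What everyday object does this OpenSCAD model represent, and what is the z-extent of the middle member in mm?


An I-beam. The web height is 278 mm.

Two wide flanges with a thin centred web — an I-beam. Overall 324 mm minus two 23 mm flanges gives a web of 324 − 2·23 = 278 mm.


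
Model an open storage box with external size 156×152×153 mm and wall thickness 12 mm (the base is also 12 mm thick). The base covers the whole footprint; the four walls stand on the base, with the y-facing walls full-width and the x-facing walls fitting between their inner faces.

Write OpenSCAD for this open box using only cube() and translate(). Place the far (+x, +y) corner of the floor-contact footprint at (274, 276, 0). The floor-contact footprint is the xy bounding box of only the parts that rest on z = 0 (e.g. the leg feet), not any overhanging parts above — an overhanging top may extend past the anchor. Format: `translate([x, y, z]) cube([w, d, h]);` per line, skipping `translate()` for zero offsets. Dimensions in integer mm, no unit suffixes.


translate([118, 124, 0]) cube([156, 152, 12]);
translate([118, 124, 12]) cube([156, 12, 141]);
translate([118, 264, 12]) cube([156, 12, 141]);
translate([118, 136, 12]) cube([12, 128, 141]);
translate([262, 136, 12]) cube([12, 128, 141]);


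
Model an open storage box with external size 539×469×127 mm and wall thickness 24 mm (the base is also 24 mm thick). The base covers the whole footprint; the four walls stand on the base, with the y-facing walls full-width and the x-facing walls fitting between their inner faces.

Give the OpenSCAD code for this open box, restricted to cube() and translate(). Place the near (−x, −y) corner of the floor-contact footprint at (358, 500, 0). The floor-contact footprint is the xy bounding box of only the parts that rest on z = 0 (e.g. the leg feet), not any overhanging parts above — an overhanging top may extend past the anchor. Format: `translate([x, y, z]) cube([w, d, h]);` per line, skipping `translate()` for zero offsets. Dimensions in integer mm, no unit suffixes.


translate([358, 500, 0]) cube([539, 469, 24]);
translate([358, 500, 24]) cube([539, 24, 103]);
translate([358, 945, 24]) cube([539, 24, 103]);
translate([358, 524, 24]) cube([24, 421, 103]);
translate([873, 524, 24]) cube([24, 421, 103]);


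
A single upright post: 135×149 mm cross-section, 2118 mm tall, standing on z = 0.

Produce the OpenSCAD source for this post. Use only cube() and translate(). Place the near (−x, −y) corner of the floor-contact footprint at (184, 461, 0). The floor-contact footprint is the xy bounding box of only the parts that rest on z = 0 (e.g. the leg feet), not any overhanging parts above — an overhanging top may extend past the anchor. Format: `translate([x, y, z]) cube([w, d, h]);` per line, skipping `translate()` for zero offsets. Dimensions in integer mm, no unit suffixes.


translate([184, 461, 0]) cube([135, 149, 2118]);


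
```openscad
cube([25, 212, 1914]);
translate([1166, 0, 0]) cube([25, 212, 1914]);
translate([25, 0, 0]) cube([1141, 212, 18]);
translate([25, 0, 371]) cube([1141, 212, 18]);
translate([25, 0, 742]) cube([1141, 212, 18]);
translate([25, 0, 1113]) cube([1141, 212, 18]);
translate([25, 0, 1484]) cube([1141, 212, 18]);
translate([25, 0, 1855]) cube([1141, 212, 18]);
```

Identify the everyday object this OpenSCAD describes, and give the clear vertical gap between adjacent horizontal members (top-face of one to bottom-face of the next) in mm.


A bookshelf. The clear shelf gap is 353 mm.

Two tall side panels with 6 horizontal boards between them — a bookshelf. The first two shelf undersides are at z = 0 and z = 371; with shelf thickness 18, the clear gap is 371 − 0 − 18 = 353 mm.


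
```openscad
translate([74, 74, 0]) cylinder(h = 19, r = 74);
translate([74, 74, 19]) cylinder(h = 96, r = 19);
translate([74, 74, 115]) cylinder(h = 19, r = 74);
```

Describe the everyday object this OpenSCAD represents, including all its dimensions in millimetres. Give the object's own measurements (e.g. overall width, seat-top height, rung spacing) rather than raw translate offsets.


A spool: two coaxial disc flanges of radius 74 mm and thickness 19 mm, joined by a core cylinder of radius 19 mm and height 96 mm. The lower flange rests on z = 0 and the three cylinders share a vertical axis.


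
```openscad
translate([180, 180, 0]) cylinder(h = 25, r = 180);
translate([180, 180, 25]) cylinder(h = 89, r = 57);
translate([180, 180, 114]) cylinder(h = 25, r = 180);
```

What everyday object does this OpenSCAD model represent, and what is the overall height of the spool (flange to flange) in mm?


A spool. The overall height is 139 mm.

Three coaxial cylinders, large–small–large — a spool. Two 25 mm flanges and a 89 mm core give 25 + 89 + 25 = 139 mm.


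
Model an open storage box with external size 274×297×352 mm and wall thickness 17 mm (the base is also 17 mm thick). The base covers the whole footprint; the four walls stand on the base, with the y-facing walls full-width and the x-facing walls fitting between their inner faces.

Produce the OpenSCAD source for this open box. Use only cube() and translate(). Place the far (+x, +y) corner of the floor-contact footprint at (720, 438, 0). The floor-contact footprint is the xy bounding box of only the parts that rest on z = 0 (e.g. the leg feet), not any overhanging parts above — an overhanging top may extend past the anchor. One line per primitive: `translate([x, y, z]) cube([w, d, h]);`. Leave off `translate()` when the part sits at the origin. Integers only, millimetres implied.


translate([446, 141, 0]) cube([274, 297, 17]);
translate([446, 141, 17]) cube([274, 17, 335]);
translate([446, 421, 17]) cube([274, 17, 335]);
translate([446, 158, 17]) cube([17, 263, 335]);
translate([703, 158, 17]) cube([17, 263, 335]);


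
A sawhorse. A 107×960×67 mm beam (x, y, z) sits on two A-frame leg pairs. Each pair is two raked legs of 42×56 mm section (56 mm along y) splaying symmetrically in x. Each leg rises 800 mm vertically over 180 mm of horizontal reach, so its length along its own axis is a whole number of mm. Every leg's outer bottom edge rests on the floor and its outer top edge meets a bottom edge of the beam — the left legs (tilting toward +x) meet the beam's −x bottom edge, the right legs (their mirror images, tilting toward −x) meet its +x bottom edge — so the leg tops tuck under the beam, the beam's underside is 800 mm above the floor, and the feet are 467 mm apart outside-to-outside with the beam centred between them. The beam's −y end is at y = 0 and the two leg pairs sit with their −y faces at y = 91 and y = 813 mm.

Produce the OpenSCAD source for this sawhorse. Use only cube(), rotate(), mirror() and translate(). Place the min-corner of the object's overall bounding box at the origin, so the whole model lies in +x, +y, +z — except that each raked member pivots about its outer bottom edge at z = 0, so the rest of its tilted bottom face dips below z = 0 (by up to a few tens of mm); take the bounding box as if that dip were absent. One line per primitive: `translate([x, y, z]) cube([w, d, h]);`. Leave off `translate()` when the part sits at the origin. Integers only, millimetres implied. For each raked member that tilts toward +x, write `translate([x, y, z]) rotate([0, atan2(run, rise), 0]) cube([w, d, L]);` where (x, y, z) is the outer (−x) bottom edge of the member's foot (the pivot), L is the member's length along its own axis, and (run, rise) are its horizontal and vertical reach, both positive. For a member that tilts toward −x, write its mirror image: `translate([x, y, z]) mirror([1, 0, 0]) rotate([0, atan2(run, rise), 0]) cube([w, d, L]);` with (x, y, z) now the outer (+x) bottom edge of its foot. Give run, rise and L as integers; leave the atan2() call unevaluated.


// leg length = √(180² + 800²) = 820
// right-leg outer foot x = 2·180 + 107 = 467
// beam min-corner = (180, 0, 800)
translate([180, 0, 800]) cube([107, 960, 67]);
translate([0, 91, 0]) rotate([0, atan2(180, 800), 0]) cube([42, 56, 820]);
translate([467, 91, 0]) mirror([1, 0, 0]) rotate([0, atan2(180, 800), 0]) cube([42, 56, 820]);
translate([0, 813, 0]) rotate([0, atan2(180, 800), 0]) cube([42, 56, 820]);
translate([467, 813, 0]) mirror([1, 0, 0]) rotate([0, atan2(180, 800), 0]) cube([42, 56, 820]);


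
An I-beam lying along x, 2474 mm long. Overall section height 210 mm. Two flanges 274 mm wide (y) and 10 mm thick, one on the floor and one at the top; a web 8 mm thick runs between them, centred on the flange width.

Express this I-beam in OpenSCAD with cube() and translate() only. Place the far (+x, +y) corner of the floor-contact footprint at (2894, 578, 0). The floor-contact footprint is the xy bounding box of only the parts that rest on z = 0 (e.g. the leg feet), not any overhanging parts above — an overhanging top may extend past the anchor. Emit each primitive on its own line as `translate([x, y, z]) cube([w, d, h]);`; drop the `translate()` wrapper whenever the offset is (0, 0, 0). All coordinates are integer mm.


translate([420, 304, 0]) cube([2474, 274, 10]);
translate([420, 437, 10]) cube([2474, 8, 190]);
translate([420, 304, 200]) cube([2474, 274, 10]);


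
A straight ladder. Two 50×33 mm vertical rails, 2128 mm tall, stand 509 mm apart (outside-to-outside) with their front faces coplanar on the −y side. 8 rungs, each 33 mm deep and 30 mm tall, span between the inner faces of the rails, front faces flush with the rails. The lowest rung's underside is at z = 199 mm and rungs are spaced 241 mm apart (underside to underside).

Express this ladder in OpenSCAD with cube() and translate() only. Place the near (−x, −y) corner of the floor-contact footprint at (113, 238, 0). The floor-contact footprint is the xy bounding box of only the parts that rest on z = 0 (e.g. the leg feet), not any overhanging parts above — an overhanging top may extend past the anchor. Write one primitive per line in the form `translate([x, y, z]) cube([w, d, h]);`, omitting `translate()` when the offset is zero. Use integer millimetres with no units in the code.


// rung span = 509 - 2*50 = 409
// rung[k] z = 199 + k*241
translate([113, 238, 0]) cube([50, 33, 2128]);
translate([572, 238, 0]) cube([50, 33, 2128]);
translate([163, 238, 199]) cube([409, 33, 30]);
translate([163, 238, 440]) cube([409, 33, 30]);
translate([163, 238, 681]) cube([409, 33, 30]);
translate([163, 238, 922]) cube([409, 33, 30]);
translate([163, 238, 1163]) cube([409, 33, 30]);
translate([163, 238, 1404]) cube([409, 33, 30]);
translate([163, 238, 1645]) cube([409, 33, 30]);
translate([163, 238, 1886]) cube([409, 33, 30]);


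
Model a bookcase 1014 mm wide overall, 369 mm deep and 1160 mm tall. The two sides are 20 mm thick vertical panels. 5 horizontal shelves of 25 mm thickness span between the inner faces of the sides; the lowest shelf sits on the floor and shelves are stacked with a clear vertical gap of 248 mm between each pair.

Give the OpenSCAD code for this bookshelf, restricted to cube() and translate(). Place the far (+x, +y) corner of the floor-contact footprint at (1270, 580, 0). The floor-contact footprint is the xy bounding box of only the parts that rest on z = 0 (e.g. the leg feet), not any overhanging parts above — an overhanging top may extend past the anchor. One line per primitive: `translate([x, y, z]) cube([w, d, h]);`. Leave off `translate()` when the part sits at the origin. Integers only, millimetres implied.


translate([256, 211, 0]) cube([20, 369, 1160]);
translate([1250, 211, 0]) cube([20, 369, 1160]);
translate([276, 211, 0]) cube([974, 369, 25]);
translate([276, 211, 273]) cube([974, 369, 25]);
translate([276, 211, 546]) cube([974, 369, 25]);
translate([276, 211, 819]) cube([974, 369, 25]);
translate([276, 211, 1092]) cube([974, 369, 25]);


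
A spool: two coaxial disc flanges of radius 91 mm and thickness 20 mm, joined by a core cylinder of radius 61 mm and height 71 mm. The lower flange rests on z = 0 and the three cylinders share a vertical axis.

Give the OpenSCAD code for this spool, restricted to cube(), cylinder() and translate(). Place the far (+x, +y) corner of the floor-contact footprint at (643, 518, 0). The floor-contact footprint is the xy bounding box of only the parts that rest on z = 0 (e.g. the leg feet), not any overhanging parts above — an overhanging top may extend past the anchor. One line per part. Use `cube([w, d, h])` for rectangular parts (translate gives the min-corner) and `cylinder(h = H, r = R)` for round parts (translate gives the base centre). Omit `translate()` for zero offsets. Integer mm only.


translate([552, 427, 0]) cylinder(h = 20, r = 91);
translate([552, 427, 20]) cylinder(h = 71, r = 61);
translate([552, 427, 91]) cylinder(h = 20, r = 91);


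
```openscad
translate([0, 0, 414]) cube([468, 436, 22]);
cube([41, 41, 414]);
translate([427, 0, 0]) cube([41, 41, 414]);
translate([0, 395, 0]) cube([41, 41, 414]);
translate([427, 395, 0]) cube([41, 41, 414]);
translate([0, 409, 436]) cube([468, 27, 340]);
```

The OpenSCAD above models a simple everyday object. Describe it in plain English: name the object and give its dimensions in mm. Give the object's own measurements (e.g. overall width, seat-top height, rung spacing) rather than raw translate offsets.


A chair. The seat is a 468×436×22 mm slab with its top at z = 436 mm, on four 41×41 mm corner legs (flush with the seat edges, standing on z = 0). A flat backrest 27 mm thick, 340 mm tall, spans the full seat width and rises from the seat top along its +y edge, rear face flush with the rear of the seat.


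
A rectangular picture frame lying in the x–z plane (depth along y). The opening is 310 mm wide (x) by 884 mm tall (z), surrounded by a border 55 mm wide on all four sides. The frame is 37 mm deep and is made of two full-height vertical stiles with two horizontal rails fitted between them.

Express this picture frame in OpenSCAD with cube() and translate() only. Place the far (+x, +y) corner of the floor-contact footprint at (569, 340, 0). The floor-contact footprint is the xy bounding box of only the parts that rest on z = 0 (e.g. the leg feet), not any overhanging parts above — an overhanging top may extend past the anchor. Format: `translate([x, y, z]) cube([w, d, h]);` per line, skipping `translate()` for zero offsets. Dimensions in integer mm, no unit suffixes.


translate([149, 303, 0]) cube([55, 37, 994]);
translate([514, 303, 0]) cube([55, 37, 994]);
translate([204, 303, 0]) cube([310, 37, 55]);
translate([204, 303, 939]) cube([310, 37, 55]);


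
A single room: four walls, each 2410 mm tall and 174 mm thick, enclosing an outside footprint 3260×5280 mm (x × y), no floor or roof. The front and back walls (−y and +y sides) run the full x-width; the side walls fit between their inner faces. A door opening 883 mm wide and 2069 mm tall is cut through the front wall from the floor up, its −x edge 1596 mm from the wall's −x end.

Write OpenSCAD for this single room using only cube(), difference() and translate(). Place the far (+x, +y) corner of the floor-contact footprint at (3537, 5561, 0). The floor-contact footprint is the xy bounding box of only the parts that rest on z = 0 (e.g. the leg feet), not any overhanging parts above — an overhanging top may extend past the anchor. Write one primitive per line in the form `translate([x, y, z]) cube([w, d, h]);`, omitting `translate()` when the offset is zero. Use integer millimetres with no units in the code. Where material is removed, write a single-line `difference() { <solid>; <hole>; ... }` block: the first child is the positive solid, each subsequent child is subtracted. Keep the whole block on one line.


difference() { translate([277, 281, 0]) cube([3260, 174, 2410]); translate([1873, 281, 0]) cube([883, 174, 2069]); }
translate([277, 5387, 0]) cube([3260, 174, 2410]);
translate([277, 455, 0]) cube([174, 4932, 2410]);
translate([3363, 455, 0]) cube([174, 4932, 2410]);


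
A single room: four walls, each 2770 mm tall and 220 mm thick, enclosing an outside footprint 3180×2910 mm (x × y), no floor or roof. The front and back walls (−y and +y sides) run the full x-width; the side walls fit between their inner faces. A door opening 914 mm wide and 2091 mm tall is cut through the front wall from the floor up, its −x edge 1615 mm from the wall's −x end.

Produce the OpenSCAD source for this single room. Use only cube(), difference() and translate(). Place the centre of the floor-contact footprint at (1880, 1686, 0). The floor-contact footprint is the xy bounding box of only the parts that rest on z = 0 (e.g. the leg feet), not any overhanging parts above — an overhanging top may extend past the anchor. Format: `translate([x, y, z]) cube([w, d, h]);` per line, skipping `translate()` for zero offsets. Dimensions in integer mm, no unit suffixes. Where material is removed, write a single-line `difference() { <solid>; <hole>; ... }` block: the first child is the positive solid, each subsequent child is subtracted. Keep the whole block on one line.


difference() { translate([290, 231, 0]) cube([3180, 220, 2770]); translate([1905, 231, 0]) cube([914, 220, 2091]); }
translate([290, 2921, 0]) cube([3180, 220, 2770]);
translate([290, 451, 0]) cube([220, 2470, 2770]);
translate([3250, 451, 0]) cube([220, 2470, 2770]);


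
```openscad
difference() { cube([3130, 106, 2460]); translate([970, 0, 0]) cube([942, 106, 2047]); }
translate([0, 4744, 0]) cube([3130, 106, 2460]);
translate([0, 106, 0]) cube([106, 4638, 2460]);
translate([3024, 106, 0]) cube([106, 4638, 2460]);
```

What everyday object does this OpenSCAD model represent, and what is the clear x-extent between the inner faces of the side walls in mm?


A single room. The interior width is 2918 mm.

Four walls enclosing a rectangle with a door in the front wall — a room. Outside width 3130 minus two 106 mm walls gives 2918 mm.


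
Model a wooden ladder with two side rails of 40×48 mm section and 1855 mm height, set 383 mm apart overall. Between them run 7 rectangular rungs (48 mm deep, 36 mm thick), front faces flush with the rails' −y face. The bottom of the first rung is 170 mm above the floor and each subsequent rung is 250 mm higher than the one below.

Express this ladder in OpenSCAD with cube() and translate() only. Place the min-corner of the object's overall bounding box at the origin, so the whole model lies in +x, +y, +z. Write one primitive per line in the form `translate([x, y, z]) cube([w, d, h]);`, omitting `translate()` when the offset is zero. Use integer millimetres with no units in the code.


cube([40, 48, 1855]);
translate([343, 0, 0]) cube([40, 48, 1855]);
translate([40, 0, 170]) cube([303, 48, 36]);
translate([40, 0, 420]) cube([303, 48, 36]);
translate([40, 0, 670]) cube([303, 48, 36]);
translate([40, 0, 920]) cube([303, 48, 36]);
translate([40, 0, 1170]) cube([303, 48, 36]);
translate([40, 0, 1420]) cube([303, 48, 36]);
translate([40, 0, 1670]) cube([303, 48, 36]);


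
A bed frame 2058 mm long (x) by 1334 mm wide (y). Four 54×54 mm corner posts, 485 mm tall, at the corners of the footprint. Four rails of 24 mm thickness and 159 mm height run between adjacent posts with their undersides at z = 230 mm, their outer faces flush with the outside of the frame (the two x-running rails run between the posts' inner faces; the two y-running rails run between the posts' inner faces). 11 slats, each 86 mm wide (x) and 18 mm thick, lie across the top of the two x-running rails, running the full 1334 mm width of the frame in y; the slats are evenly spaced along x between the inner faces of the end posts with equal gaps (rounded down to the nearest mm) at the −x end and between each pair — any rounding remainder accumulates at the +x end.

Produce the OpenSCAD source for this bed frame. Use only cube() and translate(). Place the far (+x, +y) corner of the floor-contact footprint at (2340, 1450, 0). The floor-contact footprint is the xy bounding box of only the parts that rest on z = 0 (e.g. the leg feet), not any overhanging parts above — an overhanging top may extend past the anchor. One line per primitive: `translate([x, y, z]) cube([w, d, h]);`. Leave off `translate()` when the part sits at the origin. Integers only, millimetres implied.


translate([282, 116, 0]) cube([54, 54, 485]);
translate([282, 1396, 0]) cube([54, 54, 485]);
translate([2286, 116, 0]) cube([54, 54, 485]);
translate([2286, 1396, 0]) cube([54, 54, 485]);
translate([336, 116, 230]) cube([1950, 24, 159]);
translate([336, 1426, 230]) cube([1950, 24, 159]);
translate([282, 170, 230]) cube([24, 1226, 159]);
translate([2316, 170, 230]) cube([24, 1226, 159]);
translate([419, 116, 389]) cube([86, 1334, 18]);
translate([588, 116, 389]) cube([86, 1334, 18]);
translate([757, 116, 389]) cube([86, 1334, 18]);
translate([926, 116, 389]) cube([86, 1334, 18]);
translate([1095, 116, 389]) cube([86, 1334, 18]);
translate([1264, 116, 389]) cube([86, 1334, 18]);
translate([1433, 116, 389]) cube([86, 1334, 18]);
translate([1602, 116, 389]) cube([86, 1334, 18]);
translate([1771, 116, 389]) cube([86, 1334, 18]);
translate([1940, 116, 389]) cube([86, 1334, 18]);
translate([2109, 116, 389]) cube([86, 1334, 18]);


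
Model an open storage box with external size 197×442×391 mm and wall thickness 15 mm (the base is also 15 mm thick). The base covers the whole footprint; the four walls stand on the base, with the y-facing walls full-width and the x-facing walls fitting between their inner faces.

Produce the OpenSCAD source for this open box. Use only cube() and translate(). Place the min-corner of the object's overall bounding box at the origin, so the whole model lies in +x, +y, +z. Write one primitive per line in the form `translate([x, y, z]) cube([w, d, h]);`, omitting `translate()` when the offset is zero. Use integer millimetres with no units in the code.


cube([197, 442, 15]);
translate([0, 0, 15]) cube([197, 15, 376]);
translate([0, 427, 15]) cube([197, 15, 376]);
translate([0, 15, 15]) cube([15, 412, 376]);
translate([182, 15, 15]) cube([15, 412, 376]);


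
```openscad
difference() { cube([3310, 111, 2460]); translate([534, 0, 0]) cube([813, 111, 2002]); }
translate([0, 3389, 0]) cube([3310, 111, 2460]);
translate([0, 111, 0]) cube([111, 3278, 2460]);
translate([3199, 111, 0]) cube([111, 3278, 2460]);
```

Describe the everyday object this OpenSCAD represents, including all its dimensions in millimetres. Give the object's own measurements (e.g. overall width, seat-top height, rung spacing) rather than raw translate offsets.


A single room: four walls, each 2460 mm tall and 111 mm thick, enclosing an outside footprint 3310×3500 mm (x × y), no floor or roof. The front and back walls (−y and +y sides) run the full x-width; the side walls fit between their inner faces. A door opening 813 mm wide and 2002 mm tall is cut through the front wall from the floor up, its −x edge 534 mm from the wall's −x end.


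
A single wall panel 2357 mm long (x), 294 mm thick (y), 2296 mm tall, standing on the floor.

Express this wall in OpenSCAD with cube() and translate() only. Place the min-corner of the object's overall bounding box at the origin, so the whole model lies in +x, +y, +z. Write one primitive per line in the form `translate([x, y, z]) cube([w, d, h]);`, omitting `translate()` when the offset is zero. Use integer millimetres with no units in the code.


cube([2357, 294, 2296]);


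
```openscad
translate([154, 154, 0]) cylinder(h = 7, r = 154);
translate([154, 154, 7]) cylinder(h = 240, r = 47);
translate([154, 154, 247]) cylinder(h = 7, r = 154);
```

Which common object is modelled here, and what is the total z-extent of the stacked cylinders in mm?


A spool. The overall height is 254 mm.

Three coaxial cylinders, large–small–large — a spool. Two 7 mm flanges and a 240 mm core give 7 + 240 + 7 = 254 mm.


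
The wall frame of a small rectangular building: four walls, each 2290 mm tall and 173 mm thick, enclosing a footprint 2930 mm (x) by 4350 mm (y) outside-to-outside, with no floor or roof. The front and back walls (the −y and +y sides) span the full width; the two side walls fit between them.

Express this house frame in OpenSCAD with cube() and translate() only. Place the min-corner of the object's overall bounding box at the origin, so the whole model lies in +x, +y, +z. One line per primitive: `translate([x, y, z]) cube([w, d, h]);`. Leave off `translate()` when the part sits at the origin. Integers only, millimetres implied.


cube([2930, 173, 2290]);
translate([0, 4177, 0]) cube([2930, 173, 2290]);
translate([0, 173, 0]) cube([173, 4004, 2290]);
translate([2757, 173, 0]) cube([173, 4004, 2290]);


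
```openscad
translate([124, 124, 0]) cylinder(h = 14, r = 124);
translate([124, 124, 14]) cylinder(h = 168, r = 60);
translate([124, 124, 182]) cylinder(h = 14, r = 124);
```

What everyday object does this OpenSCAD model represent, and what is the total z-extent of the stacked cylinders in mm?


A spool. The overall height is 196 mm.

Three coaxial cylinders, large–small–large — a spool. Two 14 mm flanges and a 168 mm core give 14 + 168 + 14 = 196 mm.


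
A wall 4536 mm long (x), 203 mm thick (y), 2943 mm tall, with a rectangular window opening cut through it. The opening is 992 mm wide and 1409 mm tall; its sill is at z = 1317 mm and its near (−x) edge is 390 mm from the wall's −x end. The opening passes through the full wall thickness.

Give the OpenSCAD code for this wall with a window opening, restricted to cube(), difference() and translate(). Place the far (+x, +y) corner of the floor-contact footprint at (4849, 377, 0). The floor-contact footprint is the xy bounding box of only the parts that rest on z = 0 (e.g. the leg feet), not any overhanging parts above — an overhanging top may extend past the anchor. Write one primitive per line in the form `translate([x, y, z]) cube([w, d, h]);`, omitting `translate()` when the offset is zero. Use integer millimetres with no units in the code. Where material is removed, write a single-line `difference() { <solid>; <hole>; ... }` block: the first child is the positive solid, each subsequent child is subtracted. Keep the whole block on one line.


difference() { translate([313, 174, 0]) cube([4536, 203, 2943]); translate([703, 174, 1317]) cube([992, 203, 1409]); }


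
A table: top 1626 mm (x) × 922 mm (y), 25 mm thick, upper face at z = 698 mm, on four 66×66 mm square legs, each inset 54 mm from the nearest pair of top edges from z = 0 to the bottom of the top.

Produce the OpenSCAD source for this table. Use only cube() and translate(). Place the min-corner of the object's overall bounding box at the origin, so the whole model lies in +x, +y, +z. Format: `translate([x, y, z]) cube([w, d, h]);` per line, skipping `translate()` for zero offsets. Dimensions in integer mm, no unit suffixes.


// leg_h = 698 - 25 = 673
translate([0, 0, 673]) cube([1626, 922, 25]);
translate([54, 54, 0]) cube([66, 66, 673]);
translate([1506, 54, 0]) cube([66, 66, 673]);
translate([54, 802, 0]) cube([66, 66, 673]);
translate([1506, 802, 0]) cube([66, 66, 673]);


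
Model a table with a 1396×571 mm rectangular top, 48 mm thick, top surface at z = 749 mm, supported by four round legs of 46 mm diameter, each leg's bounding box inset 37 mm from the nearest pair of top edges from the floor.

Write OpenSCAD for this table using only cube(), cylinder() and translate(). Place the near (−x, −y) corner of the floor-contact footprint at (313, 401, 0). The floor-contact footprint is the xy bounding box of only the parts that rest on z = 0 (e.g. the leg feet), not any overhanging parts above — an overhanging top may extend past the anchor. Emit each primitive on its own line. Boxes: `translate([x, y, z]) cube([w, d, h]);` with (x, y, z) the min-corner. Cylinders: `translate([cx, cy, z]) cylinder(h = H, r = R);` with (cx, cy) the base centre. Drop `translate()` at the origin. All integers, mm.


translate([276, 364, 701]) cube([1396, 571, 48]);
translate([336, 424, 0]) cylinder(h = 701, r = 23);
translate([1612, 424, 0]) cylinder(h = 701, r = 23);
translate([336, 875, 0]) cylinder(h = 701, r = 23);
translate([1612, 875, 0]) cylinder(h = 701, r = 23);


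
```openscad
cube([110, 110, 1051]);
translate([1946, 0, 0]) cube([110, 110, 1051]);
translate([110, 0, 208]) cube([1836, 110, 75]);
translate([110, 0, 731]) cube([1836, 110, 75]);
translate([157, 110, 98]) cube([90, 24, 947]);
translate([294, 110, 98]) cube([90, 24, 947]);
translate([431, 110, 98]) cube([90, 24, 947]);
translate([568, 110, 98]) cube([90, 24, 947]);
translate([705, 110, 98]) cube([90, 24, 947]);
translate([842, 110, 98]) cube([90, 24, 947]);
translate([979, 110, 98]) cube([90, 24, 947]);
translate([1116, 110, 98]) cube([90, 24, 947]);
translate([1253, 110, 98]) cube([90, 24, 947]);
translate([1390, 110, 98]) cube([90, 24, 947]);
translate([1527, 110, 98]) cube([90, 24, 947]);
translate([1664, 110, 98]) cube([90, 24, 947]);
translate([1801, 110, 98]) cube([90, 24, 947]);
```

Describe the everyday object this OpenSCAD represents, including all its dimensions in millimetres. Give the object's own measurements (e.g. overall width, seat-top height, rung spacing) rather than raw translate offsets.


A fence section. Two 110×110 mm posts, 1051 mm tall, stand on the floor with a clear span of 1836 mm between their inner faces. Two horizontal rails of 110×75 mm section span the gap between the posts with their undersides at z = 208 mm and z = 731 mm, flush with the posts' −y face. 13 pickets, each 90 mm wide, 24 mm thick and 947 mm tall, are fixed to the +y face of the rails with their bottoms at z = 98 mm, spaced across the span with a 47 mm gap after the −x post and between neighbouring pickets, with 55 mm left before the +x post.


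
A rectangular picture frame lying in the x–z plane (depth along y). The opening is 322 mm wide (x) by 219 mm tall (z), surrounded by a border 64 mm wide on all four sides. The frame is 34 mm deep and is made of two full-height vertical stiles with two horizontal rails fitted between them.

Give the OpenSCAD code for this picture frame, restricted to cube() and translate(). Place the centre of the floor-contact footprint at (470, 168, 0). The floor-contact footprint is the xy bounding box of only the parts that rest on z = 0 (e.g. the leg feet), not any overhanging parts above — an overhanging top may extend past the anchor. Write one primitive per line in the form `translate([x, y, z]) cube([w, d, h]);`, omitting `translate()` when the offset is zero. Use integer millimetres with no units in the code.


translate([245, 151, 0]) cube([64, 34, 347]);
translate([631, 151, 0]) cube([64, 34, 347]);
translate([309, 151, 0]) cube([322, 34, 64]);
translate([309, 151, 283]) cube([322, 34, 64]);


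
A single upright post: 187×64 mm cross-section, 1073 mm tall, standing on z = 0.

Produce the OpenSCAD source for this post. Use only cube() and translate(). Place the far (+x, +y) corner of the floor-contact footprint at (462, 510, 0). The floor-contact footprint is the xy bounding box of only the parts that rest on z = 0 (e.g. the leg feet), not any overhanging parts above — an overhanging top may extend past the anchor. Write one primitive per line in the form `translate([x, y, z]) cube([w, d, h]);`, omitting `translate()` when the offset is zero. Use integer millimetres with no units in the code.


translate([275, 446, 0]) cube([187, 64, 1073]);


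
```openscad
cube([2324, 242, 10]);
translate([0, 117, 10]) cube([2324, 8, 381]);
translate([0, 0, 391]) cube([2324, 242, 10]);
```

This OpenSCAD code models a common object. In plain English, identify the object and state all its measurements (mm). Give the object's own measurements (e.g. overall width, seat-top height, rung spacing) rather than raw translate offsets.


An I-beam lying along x, 2324 mm long. Overall section height 401 mm. Two flanges 242 mm wide (y) and 10 mm thick, one on the floor and one at the top; a web 8 mm thick runs between them, centred on the flange width.


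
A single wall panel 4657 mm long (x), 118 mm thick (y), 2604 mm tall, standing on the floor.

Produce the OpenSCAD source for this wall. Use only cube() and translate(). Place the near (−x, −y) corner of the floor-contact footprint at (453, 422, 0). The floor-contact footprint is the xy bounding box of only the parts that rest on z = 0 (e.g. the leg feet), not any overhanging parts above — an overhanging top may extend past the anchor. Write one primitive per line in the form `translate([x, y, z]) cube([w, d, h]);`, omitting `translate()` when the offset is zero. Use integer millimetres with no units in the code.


translate([453, 422, 0]) cube([4657, 118, 2604]);


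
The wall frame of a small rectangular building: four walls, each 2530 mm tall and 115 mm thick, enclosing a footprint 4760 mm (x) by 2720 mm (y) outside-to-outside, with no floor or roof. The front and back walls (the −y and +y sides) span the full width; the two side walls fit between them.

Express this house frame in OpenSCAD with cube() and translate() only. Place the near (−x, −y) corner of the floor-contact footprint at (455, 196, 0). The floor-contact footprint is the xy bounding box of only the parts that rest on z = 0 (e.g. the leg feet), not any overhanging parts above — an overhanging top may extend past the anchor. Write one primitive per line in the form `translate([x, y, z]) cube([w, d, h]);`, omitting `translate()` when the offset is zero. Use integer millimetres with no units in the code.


translate([455, 196, 0]) cube([4760, 115, 2530]);
translate([455, 2801, 0]) cube([4760, 115, 2530]);
translate([455, 311, 0]) cube([115, 2490, 2530]);
translate([5100, 311, 0]) cube([115, 2490, 2530]);


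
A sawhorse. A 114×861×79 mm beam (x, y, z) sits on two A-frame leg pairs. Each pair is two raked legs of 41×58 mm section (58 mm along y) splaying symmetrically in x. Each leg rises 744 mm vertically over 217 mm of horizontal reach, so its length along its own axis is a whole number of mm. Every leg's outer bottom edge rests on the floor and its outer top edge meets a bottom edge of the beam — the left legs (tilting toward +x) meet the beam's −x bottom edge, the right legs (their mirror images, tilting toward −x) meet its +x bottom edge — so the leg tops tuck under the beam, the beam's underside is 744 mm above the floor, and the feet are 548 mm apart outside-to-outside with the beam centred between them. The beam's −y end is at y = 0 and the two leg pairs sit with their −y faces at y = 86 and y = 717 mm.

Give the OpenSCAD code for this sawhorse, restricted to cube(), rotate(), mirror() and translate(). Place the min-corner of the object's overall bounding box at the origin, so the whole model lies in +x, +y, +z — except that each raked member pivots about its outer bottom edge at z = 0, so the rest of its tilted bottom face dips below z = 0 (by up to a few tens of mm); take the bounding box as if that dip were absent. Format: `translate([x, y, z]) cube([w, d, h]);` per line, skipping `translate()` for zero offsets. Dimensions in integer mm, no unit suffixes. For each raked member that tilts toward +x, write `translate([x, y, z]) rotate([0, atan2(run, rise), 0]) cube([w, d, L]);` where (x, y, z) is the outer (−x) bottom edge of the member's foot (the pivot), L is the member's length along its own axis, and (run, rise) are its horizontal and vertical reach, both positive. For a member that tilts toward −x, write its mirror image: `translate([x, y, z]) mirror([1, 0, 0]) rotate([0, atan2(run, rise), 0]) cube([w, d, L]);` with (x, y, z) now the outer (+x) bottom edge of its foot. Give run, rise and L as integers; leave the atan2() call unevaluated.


translate([217, 0, 744]) cube([114, 861, 79]);
translate([0, 86, 0]) rotate([0, atan2(217, 744), 0]) cube([41, 58, 775]);
translate([548, 86, 0]) mirror([1, 0, 0]) rotate([0, atan2(217, 744), 0]) cube([41, 58, 775]);
translate([0, 717, 0]) rotate([0, atan2(217, 744), 0]) cube([41, 58, 775]);
translate([548, 717, 0]) mirror([1, 0, 0]) rotate([0, atan2(217, 744), 0]) cube([41, 58, 775]);


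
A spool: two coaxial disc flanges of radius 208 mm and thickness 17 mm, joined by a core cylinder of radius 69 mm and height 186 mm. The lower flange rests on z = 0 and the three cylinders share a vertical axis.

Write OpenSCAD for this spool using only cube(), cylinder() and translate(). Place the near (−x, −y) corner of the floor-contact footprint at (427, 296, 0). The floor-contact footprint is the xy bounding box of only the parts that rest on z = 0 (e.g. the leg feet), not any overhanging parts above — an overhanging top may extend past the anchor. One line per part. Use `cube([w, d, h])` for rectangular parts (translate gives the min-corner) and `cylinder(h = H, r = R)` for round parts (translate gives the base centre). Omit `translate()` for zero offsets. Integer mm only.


translate([635, 504, 0]) cylinder(h = 17, r = 208);
translate([635, 504, 17]) cylinder(h = 186, r = 69);
translate([635, 504, 203]) cylinder(h = 17, r = 208);


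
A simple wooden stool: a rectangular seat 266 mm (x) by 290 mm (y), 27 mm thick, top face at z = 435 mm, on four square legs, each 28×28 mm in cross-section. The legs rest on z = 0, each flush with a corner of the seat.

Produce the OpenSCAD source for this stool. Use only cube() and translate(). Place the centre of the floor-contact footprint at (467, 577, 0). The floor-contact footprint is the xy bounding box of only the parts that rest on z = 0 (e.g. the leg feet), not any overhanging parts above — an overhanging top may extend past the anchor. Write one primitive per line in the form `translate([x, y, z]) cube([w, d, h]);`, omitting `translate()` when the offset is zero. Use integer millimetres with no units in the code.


translate([334, 432, 408]) cube([266, 290, 27]);
translate([334, 432, 0]) cube([28, 28, 408]);
translate([572, 432, 0]) cube([28, 28, 408]);
translate([334, 694, 0]) cube([28, 28, 408]);
translate([572, 694, 0]) cube([28, 28, 408]);
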